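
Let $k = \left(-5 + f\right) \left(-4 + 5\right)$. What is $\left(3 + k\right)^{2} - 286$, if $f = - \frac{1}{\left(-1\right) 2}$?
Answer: $- \frac{1135}{4} \approx -283.75$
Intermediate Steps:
$f = \frac{1}{2}$ ($f = - \frac{1}{-2} = \left(-1\right) \left(- \frac{1}{2}\right) = \frac{1}{2} \approx 0.5$)
$k = - \frac{9}{2}$ ($k = \left(-5 + \frac{1}{2}\right) \left(-4 + 5\right) = \left(- \frac{9}{2}\right) 1 = - \frac{9}{2} \approx -4.5$)
$\left(3 + k\right)^{2} - 286 = \left(3 - \frac{9}{2}\right)^{2} - 286 = \left(- \frac{3}{2}\right)^{2} - 286 = \frac{9}{4} - 286 = - \frac{1135}{4}$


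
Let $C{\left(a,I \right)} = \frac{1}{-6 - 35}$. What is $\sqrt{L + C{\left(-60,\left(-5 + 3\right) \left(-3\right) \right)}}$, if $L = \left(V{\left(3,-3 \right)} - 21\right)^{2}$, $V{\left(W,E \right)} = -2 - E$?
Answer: $\frac{23 \sqrt{1271}}{41} \approx 19.999$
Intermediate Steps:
$L = 400$ ($L = \left(\left(-2 - -3\right) - 21\right)^{2} = \left(\left(-2 + 3\right) - 21\right)^{2} = \left(1 - 21\right)^{2} = \left(-20\right)^{2} = 400$)
$C{\left(a,I \right)} = - \frac{1}{41}$ ($C{\left(a,I \right)} = \frac{1}{-41} = - \frac{1}{41}$)
$\sqrt{L + C{\left(-60,\left(-5 + 3\right) \left(-3\right) \right)}} = \sqrt{400 - \frac{1}{41}} = \sqrt{\frac{16399}{41}} = \frac{23 \sqrt{1271}}{41}$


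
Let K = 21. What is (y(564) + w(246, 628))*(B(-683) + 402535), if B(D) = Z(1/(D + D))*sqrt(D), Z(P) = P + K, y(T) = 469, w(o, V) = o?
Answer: 287812525 + 20509775*I*sqrt(683)/1366 ≈ 2.8781e+8 + 3.9239e+5*I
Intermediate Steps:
Z(P) = 21 + P (Z(P) = P + 21 = 21 + P)
B(D) = sqrt(D)*(21 + 1/(2*D)) (B(D) = (21 + 1/(D + D))*sqrt(D) = (21 + 1/(2*D))*sqrt(D) = sqrt(D)*(21 + 1/(2*D)))
(y(564) + w(246, 628))*(B(-683) + 402535) = (469 + 246)*((1 + 42*(-683))/(2*sqrt(-683)) + 402535) = 715*((-I*sqrt(683)/683)*(1 - 28686)/2 + 402535) = 715*((1/2)*(-I*sqrt(683)/683)*(-28685) + 402535) = 715*(28685*I*sqrt(683)/1366 + 402535) = 715*(402535 + 28685*I*sqrt(683)/1366) = 287812525 + 20509775*I*sqrt(683)/1366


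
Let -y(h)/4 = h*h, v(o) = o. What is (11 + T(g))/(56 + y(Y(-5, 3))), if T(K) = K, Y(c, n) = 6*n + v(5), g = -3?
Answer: -2/515 ≈ -0.0038835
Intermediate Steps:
Y(c, n) = 5 + 6*n (Y(c, n) = 6*n + 5 = 5 + 6*n)
y(h) = -4*h**2 (y(h) = -4*h*h = -4*h**2)
(11 + T(g))/(56 + y(Y(-5, 3))) = (11 - 3)/(56 - 4*(5 + 6*3)**2) = 8/(56 - 4*(5 + 18)**2) = 8/(56 - 4*23**2) = 8/(56 - 4*529) = 8/(56 - 2116) = 8/(-2060) = -1/2060*8 = -2/515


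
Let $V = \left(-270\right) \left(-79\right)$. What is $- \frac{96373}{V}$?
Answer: $- \frac{96373}{21330} \approx -4.5182$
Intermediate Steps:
$V = 21330$
$- \frac{96373}{V} = - \frac{96373}{21330}$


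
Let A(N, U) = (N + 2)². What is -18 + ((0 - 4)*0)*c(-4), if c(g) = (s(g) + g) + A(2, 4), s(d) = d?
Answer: -18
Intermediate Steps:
A(N, U) = (2 + N)²
c(g) = 16 + 2*g (c(g) = (g + g) + (2 + 2)² = 2*g + 4² = 2*g + 16 = 16 + 2*g)
-18 + ((0 - 4)*0)*c(-4) = -18 + ((0 - 4)*0)*(16 + 2*(-4)) = -18 + (-4*0)*(16 - 8) = -18 + 0*8 = -18 + 0 = -18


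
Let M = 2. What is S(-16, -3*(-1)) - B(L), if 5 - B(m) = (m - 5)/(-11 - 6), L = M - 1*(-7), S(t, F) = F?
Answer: -38/17 ≈ -2.2353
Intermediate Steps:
L = 9 (L = 2 - 1*(-7) = 2 + 7 = 9)
B(m) = 80/17 + m/17 (B(m) = 5 - (m - 5)/(-11 - 6) = 5 - (-5 + m)/(-17) = 5 - (-5 + m)*(-1)/17 = 5 - (5/17 - m/17) = 5 + (-5/17 + m/17) = 80/17 + m/17)
S(-16, -3*(-1)) - B(L) = -3*(-1) - (80/17 + (1/17)*9) = 3 - (80/17 + 9/17) = 3 - 1*89/17 = 3 - 89/17 = -38/17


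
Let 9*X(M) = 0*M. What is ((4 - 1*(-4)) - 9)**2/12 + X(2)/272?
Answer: 1/12 ≈ 0.083333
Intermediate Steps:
X(M) = 0 (X(M) = (0*M)/9 = (1/9)*0 = 0)
((4 - 1*(-4)) - 9)**2/12 + X(2)/272 = ((4 - 1*(-4)) - 9)**2/12 + 0/272 = ((4 + 4) - 9)**2*(1/12) + 0*(1/272) = (8 - 9)**2*(1/12) + 0 = (-1)**2*(1/12) + 0 = 1*(1/12) + 0 = 1/12 + 0 = 1/12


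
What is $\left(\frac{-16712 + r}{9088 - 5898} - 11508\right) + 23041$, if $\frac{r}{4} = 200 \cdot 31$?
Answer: $\frac{18399179}{1595} \approx 11536.0$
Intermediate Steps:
$r = 24800$ ($r = 4 \cdot 200 \cdot 31 = 4 \cdot 6200 = 24800$)
$\left(\frac{-16712 + r}{9088 - 5898} - 11508\right) + 23041 = \left(\frac{-16712 + 24800}{9088 - 5898} - 11508\right) + 23041 = \left(\frac{8088}{3190} - 11508\right) + 23041 = \left(8088 \cdot \frac{1}{3190} - 11508\right) + 23041 = \left(\frac{4044}{1595} - 11508\right) + 23041 = - \frac{18351216}{1595} + 23041 = \frac{18399179}{1595}$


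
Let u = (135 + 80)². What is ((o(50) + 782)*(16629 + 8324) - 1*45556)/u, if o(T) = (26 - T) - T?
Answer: 17621168/46225 ≈ 381.20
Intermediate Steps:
o(T) = 26 - 2*T
u = 46225 (u = 215² = 46225)
((o(50) + 782)*(16629 + 8324) - 1*45556)/u = (((26 - 2*50) + 782)*(16629 + 8324) - 1*45556)/46225 = (((26 - 100) + 782)*24953 - 45556)*(1/46225) = ((-74 + 782)*24953 - 45556)*(1/46225) = (708*24953 - 45556)*(1/46225) = (17666724 - 45556)*(1/46225) = 17621168*(1/46225) = 17621168/46225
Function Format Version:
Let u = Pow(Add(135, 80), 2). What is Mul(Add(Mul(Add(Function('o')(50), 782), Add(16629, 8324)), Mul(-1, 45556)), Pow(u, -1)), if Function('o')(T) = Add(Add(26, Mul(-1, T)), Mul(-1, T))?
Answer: Rational(17621168, 46225) ≈ 381.20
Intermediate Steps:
Function('o')(T) = Add(26, Mul(-2, T))
u = 46225 (u = Pow(215, 2) = 46225)
Mul(Add(Mul(Add(Function('o')(50), 782), Add(16629, 8324)), Mul(-1, 45556)), Pow(u, -1)) = Mul(Add(Mul(Add(Add(26, Mul(-2, 50)), 782), Add(16629, 8324)), Mul(-1, 45556)), Pow(46225, -1)) = Mul(Add(Mul(Add(Add(26, -100), 782), 24953), -45556), Rational(1, 46225)) = Mul(Add(Mul(Add(-74, 782), 24953), -45556), Rational(1, 46225)) = Mul(Add(Mul(708, 24953), -45556), Rational(1, 46225)) = Mul(Add(17666724, -45556), Rational(1, 46225)) = Mul(17621168, Rational(1, 46225)) = Rational(17621168, 46225)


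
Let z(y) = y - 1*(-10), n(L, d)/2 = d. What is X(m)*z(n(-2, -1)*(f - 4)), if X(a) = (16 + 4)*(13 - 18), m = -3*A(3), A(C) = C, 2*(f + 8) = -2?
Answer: -3600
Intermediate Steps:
f = -9 (f = -8 + (½)*(-2) = -8 - 1 = -9)
n(L, d) = 2*d
m = -9 (m = -3*3 = -9)
X(a) = -100 (X(a) = 20*(-5) = -100)
z(y) = 10 + y (z(y) = y + 10 = 10 + y)
X(m)*z(n(-2, -1)*(f - 4)) = -100*(10 + (2*(-1))*(-9 - 4)) = -100*(10 - 2*(-13)) = -100*(10 + 26) = -100*36 = -3600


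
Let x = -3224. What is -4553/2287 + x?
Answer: -7377841/2287 ≈ -3226.0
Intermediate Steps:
-4553/2287 + x = -4553/2287 - 3224 = -7377841/2287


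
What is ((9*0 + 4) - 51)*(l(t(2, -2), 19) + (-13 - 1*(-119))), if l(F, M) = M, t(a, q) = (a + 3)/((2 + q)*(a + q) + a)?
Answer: -5875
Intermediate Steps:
t(a, q) = (3 + a)/(a + (2 + q)*(a + q))
((9*0 + 4) - 51)*(l(t(2, -2), 19) + (-13 - 1*(-119))) = ((9*0 + 4) - 51)*(19 + (-13 - 1*(-119))) = ((0 + 4) - 51)*(19 + (-13 + 119)) = (4 - 51)*(19 + 106) = -47*125 = -5875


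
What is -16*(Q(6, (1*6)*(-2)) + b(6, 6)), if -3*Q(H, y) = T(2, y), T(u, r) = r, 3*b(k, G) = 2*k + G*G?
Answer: -320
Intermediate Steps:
b(k, G) = G**2/3 + 2*k/3 (b(k, G) = (2*k + G*G)/3 = (2*k + G**2)/3 = (G**2 + 2*k)/3 = G**2/3 + 2*k/3)
Q(H, y) = -y/3
-16*(Q(6, (1*6)*(-2)) + b(6, 6)) = -16*(-1*6*(-2)/3 + ((1/3)*6**2 + (2/3)*6)) = -16*(-2*(-2) + ((1/3)*36 + 4)) = -16*(-1/3*(-12) + (12 + 4)) = -16*(4 + 16) = -16*20 = -320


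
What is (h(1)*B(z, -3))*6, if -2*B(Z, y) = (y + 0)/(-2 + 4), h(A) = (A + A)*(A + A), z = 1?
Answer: 18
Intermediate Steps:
h(A) = 4*A² (h(A) = (2*A)*(2*A) = 4*A²)
B(Z, y) = -y/4 (B(Z, y) = -(y + 0)/(2*(-2 + 4)) = -y/(2*2) = -y/4)
(h(1)*B(z, -3))*6 = ((4*1²)*(-¼*(-3)))*6 = ((4*1)*(¾))*6 = (4*(¾))*6 = 3*6 = 18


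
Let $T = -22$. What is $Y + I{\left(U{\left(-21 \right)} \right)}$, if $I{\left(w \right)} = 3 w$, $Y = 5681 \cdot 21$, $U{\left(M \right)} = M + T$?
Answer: $119172$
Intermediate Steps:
$U{\left(M \right)} = -22 + M$ ($U{\left(M \right)} = M - 22 = -22 + M$)
$Y = 119301$
$Y + I{\left(U{\left(-21 \right)} \right)} = 119301 + 3 \left(-22 - 21\right) = 119301 + 3 \left(-43\right) = 119301 - 129 = 119172$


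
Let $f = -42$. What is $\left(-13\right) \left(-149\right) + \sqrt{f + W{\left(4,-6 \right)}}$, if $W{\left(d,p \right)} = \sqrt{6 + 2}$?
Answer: $1937 + \sqrt{-42 + 2 \sqrt{2}} \approx 1937.0 + 6.2587 i$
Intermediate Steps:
$W{\left(d,p \right)} = 2 \sqrt{2}$ ($W{\left(d,p \right)} = \sqrt{8} = 2 \sqrt{2}$)
$\left(-13\right) \left(-149\right) + \sqrt{f + W{\left(4,-6 \right)}} = \left(-13\right) \left(-149\right) + \sqrt{-42 + 2 \sqrt{2}} = 1937 + \sqrt{-42 + 2 \sqrt{2}}$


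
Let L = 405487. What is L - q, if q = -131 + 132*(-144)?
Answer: 424626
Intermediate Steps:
q = -19139 (q = -131 - 19008 = -19139)
L - q = 405487 - 1*(-19139) = 405487 + 19139 = 424626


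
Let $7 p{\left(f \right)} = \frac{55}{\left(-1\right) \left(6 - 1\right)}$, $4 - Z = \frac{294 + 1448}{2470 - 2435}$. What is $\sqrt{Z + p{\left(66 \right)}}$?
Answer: $\frac{i \sqrt{57995}}{35} \approx 6.8806 i$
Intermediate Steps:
$Z = - \frac{1602}{35}$ ($Z = 4 - \frac{294 + 1448}{2470 - 2435} = 4 - \frac{1742}{35} = - \frac{1602}{35} \approx -45.771$)
$p{\left(f \right)} = - \frac{11}{7}$ ($p{\left(f \right)} = \frac{55 \frac{1}{\left(-1\right) \left(6 - 1\right)}}{7} = \frac{55 \frac{1}{\left(-1\right) 5}}{7} = \frac{55 \frac{1}{-5}}{7} = \frac{55 \left(- \frac{1}{5}\right)}{7} = \frac{1}{7} \left(-11\right) = - \frac{11}{7}$)
$\sqrt{Z + p{\left(66 \right)}} = \sqrt{- \frac{1602}{35} - \frac{11}{7}} = \sqrt{- \frac{1657}{35}} = \frac{i \sqrt{57995}}{35}$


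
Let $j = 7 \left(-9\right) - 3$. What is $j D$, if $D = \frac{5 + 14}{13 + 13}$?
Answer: $- \frac{627}{13} \approx -48.231$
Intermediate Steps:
$j = -66$ ($j = -63 - 3 = -66$)
$D = \frac{19}{26} \approx 0.73077$
$j D = \left(-66\right) \frac{19}{26} = - \frac{627}{13}$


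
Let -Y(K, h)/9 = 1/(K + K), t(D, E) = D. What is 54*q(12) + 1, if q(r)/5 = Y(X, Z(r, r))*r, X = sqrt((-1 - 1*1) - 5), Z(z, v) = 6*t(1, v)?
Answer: 1 + 14580*I*sqrt(7)/7 ≈ 1.0 + 5510.7*I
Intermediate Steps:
Z(z, v) = 6 (Z(z, v) = 6*1 = 6)
X = I*sqrt(7) (X = sqrt((-1 - 1) - 5) = sqrt(-2 - 5) = sqrt(-7) = I*sqrt(7) ≈ 2.6458*I)
Y(K, h) = -9/(2*K) (Y(K, h) = -9/(K + K) = -9*1/(2*K) = -9/(2*K))
q(r) = 45*I*r*sqrt(7)/14 (q(r) = 5*((-9*(-I*sqrt(7)/7)/2)*r) = 5*((-(-9)*I*sqrt(7)/14)*r) = 5*((9*I*sqrt(7)/14)*r) = 5*(9*I*r*sqrt(7)/14) = 45*I*r*sqrt(7)/14)
54*q(12) + 1 = 54*((45/14)*I*12*sqrt(7)) + 1 = 54*(270*I*sqrt(7)/7) + 1 = 14580*I*sqrt(7)/7 + 1 = 1 + 14580*I*sqrt(7)/7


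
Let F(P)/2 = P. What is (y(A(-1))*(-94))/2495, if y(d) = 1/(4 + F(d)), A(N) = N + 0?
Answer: -47/2495 ≈ -0.018838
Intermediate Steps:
A(N) = N
F(P) = 2*P
y(d) = 1/(4 + 2*d)
(y(A(-1))*(-94))/2495 = ((1/(2*(2 - 1)))*(-94))/2495 = (((½)/1)*(-94))*(1/2495) = (((½)*1)*(-94))*(1/2495) = ((½)*(-94))*(1/2495) = -47*1/2495 = -47/2495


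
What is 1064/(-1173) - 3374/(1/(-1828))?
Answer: 7234678192/1173 ≈ 6.1677e+6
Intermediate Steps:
1064/(-1173) - 3374/(1/(-1828)) = 1064*(-1/1173) - 3374/(-1/1828) = -1064/1173 - 3374*(-1828) = -1064/1173 + 6167672 = 7234678192/1173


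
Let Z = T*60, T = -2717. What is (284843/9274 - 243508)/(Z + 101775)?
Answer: 2258008349/567986130 ≈ 3.9755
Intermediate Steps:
Z = -163020 (Z = -2717*60 = -163020)
(284843/9274 - 243508)/(Z + 101775) = (284843/9274 - 243508)/(-163020 + 101775) = (284843*(1/9274) - 243508)/(-61245) = (284843/9274 - 243508)*(-1/61245) = -2258008349/9274*(-1/61245) = 2258008349/567986130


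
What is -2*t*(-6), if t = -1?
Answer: -12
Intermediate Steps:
-2*t*(-6) = -2*(-1)*(-6) = 2*(-6) = -12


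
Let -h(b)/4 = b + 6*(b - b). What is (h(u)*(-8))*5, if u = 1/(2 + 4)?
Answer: 80/3 ≈ 26.667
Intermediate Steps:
u = ⅙ (u = 1/6 = ⅙ ≈ 0.16667)
h(b) = -4*b (h(b) = -4*(b + 6*(b - b)) = -4*(b + 6*0) = -4*(b + 0) = -4*b)
(h(u)*(-8))*5 = (-4*⅙*(-8))*5 = -⅔*(-8)*5 = (16/3)*5 = 80/3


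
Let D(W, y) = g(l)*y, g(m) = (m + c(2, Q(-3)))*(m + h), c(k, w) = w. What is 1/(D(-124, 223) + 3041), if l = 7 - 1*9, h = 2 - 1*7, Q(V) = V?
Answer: 1/10846 ≈ 9.2200e-5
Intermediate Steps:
h = -5 (h = 2 - 7 = -5)
l = -2 (l = 7 - 9 = -2)
g(m) = (-5 + m)*(-3 + m) (g(m) = (m - 3)*(m - 5) = (-3 + m)*(-5 + m) = (-5 + m)*(-3 + m))
D(W, y) = 35*y (D(W, y) = (15 + (-2)² - 8*(-2))*y = (15 + 4 + 16)*y = 35*y)
1/(D(-124, 223) + 3041) = 1/(35*223 + 3041) = 1/(7805 + 3041) = 1/10846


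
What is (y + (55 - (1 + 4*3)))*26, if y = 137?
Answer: 4654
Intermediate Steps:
(y + (55 - (1 + 4*3)))*26 = (137 + (55 - (1 + 4*3)))*26 = (137 + (55 - (1 + 12)))*26 = (137 + (55 - 1*13))*26 = (137 + (55 - 13))*26 = (137 + 42)*26 = 179*26 = 4654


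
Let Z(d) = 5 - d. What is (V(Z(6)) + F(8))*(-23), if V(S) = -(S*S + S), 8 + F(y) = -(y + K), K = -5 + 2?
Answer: 299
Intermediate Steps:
K = -3
F(y) = -5 - y (F(y) = -8 - (y - 3) = -8 - (-3 + y) = -8 + (3 - y) = -5 - y)
V(S) = -S - S**2 (V(S) = -(S**2 + S) = -(S + S**2) = -S - S**2)
(V(Z(6)) + F(8))*(-23) = (-(5 - 1*6)*(1 + (5 - 1*6)) + (-5 - 1*8))*(-23) = (-(5 - 6)*(1 + (5 - 6)) + (-5 - 8))*(-23) = (-1*(-1)*(1 - 1) - 13)*(-23) = (-1*(-1)*0 - 13)*(-23) = (0 - 13)*(-23) = -13*(-23) = 299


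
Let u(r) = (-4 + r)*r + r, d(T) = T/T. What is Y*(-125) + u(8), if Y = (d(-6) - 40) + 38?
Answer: 165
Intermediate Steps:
d(T) = 1
Y = -1 (Y = (1 - 40) + 38 = -39 + 38 = -1)
u(r) = r + r*(-4 + r) (u(r) = r*(-4 + r) + r = r + r*(-4 + r))
Y*(-125) + u(8) = -1*(-125) + 8*(-3 + 8) = 125 + 8*5 = 125 + 40 = 165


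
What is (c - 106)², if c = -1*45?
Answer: 22801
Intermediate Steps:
c = -45
(c - 106)² = (-45 - 106)² = (-151)² = 22801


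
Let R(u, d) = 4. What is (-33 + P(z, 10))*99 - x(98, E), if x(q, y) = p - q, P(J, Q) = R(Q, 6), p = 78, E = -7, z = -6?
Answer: -2851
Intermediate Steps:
P(J, Q) = 4
x(q, y) = 78 - q
(-33 + P(z, 10))*99 - x(98, E) = (-33 + 4)*99 - (78 - 1*98) = -29*99 - (78 - 98) = -2871 - 1*(-20) = -2871 + 20 = -2851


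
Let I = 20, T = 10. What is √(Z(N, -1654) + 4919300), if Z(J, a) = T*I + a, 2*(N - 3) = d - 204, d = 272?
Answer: √4917846 ≈ 2217.6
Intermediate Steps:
N = 37 (N = 3 + (272 - 204)/2 = 3 + (½)*68 = 3 + 34 = 37)
Z(J, a) = 200 + a (Z(J, a) = 10*20 + a = 200 + a)
√(Z(N, -1654) + 4919300) = √((200 - 1654) + 4919300) = √(-1454 + 4919300) = √4917846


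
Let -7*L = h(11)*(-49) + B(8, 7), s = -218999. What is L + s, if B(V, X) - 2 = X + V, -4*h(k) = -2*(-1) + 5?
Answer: -6132383/28 ≈ -2.1901e+5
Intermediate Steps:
h(k) = -7/4 (h(k) = -(-2*(-1) + 5)/4 = -(2 + 5)/4 = -¼*7 = -7/4)
B(V, X) = 2 + V + X (B(V, X) = 2 + (X + V) = 2 + (V + X) = 2 + V + X)
L = -411/28 (L = -(-7/4*(-49) + (2 + 8 + 7))/7 = -(343/4 + 17)/7 = -⅐*411/4 = -411/28 ≈ -14.679)
L + s = -411/28 - 218999 = -6132383/28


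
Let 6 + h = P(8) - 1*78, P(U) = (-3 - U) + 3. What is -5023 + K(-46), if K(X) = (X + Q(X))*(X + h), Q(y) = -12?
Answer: 2981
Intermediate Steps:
P(U) = -U
h = -92 (h = -6 + (-1*8 - 1*78) = -6 + (-8 - 78) = -6 - 86 = -92)
K(X) = (-92 + X)*(-12 + X) (K(X) = (X - 12)*(X - 92) = (-12 + X)*(-92 + X) = (-92 + X)*(-12 + X))
-5023 + K(-46) = -5023 + (1104 + (-46)² - 104*(-46)) = -5023 + (1104 + 2116 + 4784) = -5023 + 8004 = 2981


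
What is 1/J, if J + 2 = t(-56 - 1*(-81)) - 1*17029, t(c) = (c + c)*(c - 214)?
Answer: -1/26481 ≈ -3.7763e-5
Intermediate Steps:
t(c) = 2*c*(-214 + c) (t(c) = (2*c)*(-214 + c) = 2*c*(-214 + c))
J = -26481 (J = -2 + (2*(-56 - 1*(-81))*(-214 + (-56 - 1*(-81))) - 1*17029) = -2 + (2*(-56 + 81)*(-214 + (-56 + 81)) - 17029) = -2 + (2*25*(-214 + 25) - 17029) = -2 + (2*25*(-189) - 17029) = -2 + (-9450 - 17029) = -2 - 26479 = -26481)
1/J = 1/(-26481) = -1/26481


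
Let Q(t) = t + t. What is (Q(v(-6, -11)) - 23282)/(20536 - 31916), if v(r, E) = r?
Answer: 11647/5690 ≈ 2.0469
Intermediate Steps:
Q(t) = 2*t
(Q(v(-6, -11)) - 23282)/(20536 - 31916) = (2*(-6) - 23282)/(20536 - 31916) = (-12 - 23282)/(-11380) = -23294*(-1/11380) = 11647/5690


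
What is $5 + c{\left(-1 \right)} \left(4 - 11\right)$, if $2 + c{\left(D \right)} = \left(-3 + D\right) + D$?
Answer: $54$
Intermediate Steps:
$c{\left(D \right)} = -5 + 2 D$ ($c{\left(D \right)} = -2 + \left(\left(-3 + D\right) + D\right) = -2 + \left(-3 + 2 D\right) = -5 + 2 D$)
$5 + c{\left(-1 \right)} \left(4 - 11\right) = 5 + \left(-5 + 2 \left(-1\right)\right) \left(4 - 11\right) = 5 + \left(-5 - 2\right) \left(-7\right) = 5 - -49 = 5 + 49 = 54$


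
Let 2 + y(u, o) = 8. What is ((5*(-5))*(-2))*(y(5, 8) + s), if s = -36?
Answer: -1500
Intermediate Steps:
y(u, o) = 6 (y(u, o) = -2 + 8 = 6)
((5*(-5))*(-2))*(y(5, 8) + s) = ((5*(-5))*(-2))*(6 - 36) = -25*(-2)*(-30) = 50*(-30) = -1500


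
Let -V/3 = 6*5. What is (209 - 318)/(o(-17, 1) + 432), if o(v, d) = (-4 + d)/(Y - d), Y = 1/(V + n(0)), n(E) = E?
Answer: -9919/39582 ≈ -0.25059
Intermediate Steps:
V = -90 (V = -18*5 = -3*30 = -90)
Y = -1/90 (Y = 1/(-90 + 0) = 1/(-90) = -1/90 ≈ -0.011111)
o(v, d) = (-4 + d)/(-1/90 - d)
(209 - 318)/(o(-17, 1) + 432) = (209 - 318)/(90*(4 - 1*1)/(1 + 90*1) + 432) = -109/(90*(4 - 1)/(1 + 90) + 432) = -109/(90*3/91 + 432) = -109/(90*(1/91)*3 + 432) = -109/(270/91 + 432) = -109/39582/91 = -109*91/39582 = -9919/39582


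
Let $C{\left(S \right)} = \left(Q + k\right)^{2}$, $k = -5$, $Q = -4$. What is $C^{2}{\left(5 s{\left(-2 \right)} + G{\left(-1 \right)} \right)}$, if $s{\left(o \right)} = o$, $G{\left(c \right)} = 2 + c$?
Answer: $6561$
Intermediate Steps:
$C{\left(S \right)} = 81$ ($C{\left(S \right)} = \left(-4 - 5\right)^{2} = \left(-9\right)^{2} = 81$)
$C^{2}{\left(5 s{\left(-2 \right)} + G{\left(-1 \right)} \right)} = 81^{2} = 6561$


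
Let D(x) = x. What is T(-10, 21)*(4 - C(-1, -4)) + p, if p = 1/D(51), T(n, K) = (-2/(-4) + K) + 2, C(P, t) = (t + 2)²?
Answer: 1/51 ≈ 0.019608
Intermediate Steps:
C(P, t) = (2 + t)²
T(n, K) = 5/2 + K (T(n, K) = (-2*(-¼) + K) + 2 = (½ + K) + 2 = 5/2 + K)
p = 1/51 ≈ 0.019608
T(-10, 21)*(4 - C(-1, -4)) + p = (5/2 + 21)*(4 - (2 - 4)²) + 1/51 = 47*(4 - 1*(-2)²)/2 + 1/51 = 47*(4 - 1*4)/2 + 1/51 = 47*(4 - 4)/2 + 1/51 = (47/2)*0 + 1/51 = 0 + 1/51 = 1/51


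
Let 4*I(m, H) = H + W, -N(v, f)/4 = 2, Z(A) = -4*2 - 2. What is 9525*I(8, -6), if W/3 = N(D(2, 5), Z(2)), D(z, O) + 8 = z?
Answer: -142875/2 ≈ -71438.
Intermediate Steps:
Z(A) = -10 (Z(A) = -8 - 2 = -10)
D(z, O) = -8 + z
N(v, f) = -8 (N(v, f) = -4*2 = -8)
W = -24 (W = 3*(-8) = -24)
I(m, H) = -6 + H/4 (I(m, H) = (H - 24)/4 = (-24 + H)/4 = -6 + H/4)
9525*I(8, -6) = 9525*(-6 + (¼)*(-6)) = 9525*(-6 - 3/2) = 9525*(-15/2) = -142875/2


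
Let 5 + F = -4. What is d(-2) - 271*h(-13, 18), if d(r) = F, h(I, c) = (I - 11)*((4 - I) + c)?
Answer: 227631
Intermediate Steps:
h(I, c) = (-11 + I)*(4 + c - I)
F = -9 (F = -5 - 4 = -9)
d(r) = -9
d(-2) - 271*h(-13, 18) = -9 - 271*(-44 - 1*(-13)² - 11*18 + 15*(-13) - 13*18) = -9 - 271*(-44 - 1*169 - 198 - 195 - 234) = -9 - 271*(-44 - 169 - 198 - 195 - 234) = -9 - 271*(-840) = -9 + 227640 = 227631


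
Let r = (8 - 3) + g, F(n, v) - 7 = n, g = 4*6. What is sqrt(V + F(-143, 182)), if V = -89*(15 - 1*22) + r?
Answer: 2*sqrt(129) ≈ 22.716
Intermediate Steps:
g = 24
F(n, v) = 7 + n
r = 29 (r = (8 - 3) + 24 = 5 + 24 = 29)
V = 652 (V = -89*(15 - 1*22) + 29 = -89*(15 - 22) + 29 = -89*(-7) + 29 = 623 + 29 = 652)
sqrt(V + F(-143, 182)) = sqrt(652 + (7 - 143)) = sqrt(652 - 136) = sqrt(516) = 2*sqrt(129)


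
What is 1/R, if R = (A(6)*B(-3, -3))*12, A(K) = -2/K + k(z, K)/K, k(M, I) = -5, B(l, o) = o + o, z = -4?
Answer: 1/84 ≈ 0.011905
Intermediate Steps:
B(l, o) = 2*o
A(K) = -7/K (A(K) = -2/K - 5/K = -7/K)
R = 84 (R = ((-7/6)*(2*(-3)))*12 = (-7*1/6*(-6))*12 = -7/6*(-6)*12 = 7*12 = 84)
1/R = 1/84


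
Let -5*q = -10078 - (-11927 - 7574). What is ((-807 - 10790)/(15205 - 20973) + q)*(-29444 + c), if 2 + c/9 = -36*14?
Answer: 922941649121/14420 ≈ 6.4004e+7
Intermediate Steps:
c = -4554 (c = -18 + 9*(-36*14) = -18 + 9*(-504) = -18 - 4536 = -4554)
q = -9423/5 (q = -(-10078 - (-11927 - 7574))/5 = -(-10078 - 1*(-19501))/5 = -(-10078 + 19501)/5 = -1/5*9423 = -9423/5 ≈ -1884.6)
((-807 - 10790)/(15205 - 20973) + q)*(-29444 + c) = ((-807 - 10790)/(15205 - 20973) - 9423/5)*(-29444 - 4554) = (-11597/(-5768) - 9423/5)*(-33998) = (-11597*(-1/5768) - 9423/5)*(-33998) = (11597/5768 - 9423/5)*(-33998) = -54293879/28840*(-33998) = 922941649121/14420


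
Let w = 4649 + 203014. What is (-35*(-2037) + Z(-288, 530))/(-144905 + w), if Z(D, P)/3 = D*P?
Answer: -386625/62758 ≈ -6.1606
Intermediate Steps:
w = 207663
Z(D, P) = 3*D*P (Z(D, P) = 3*(D*P) = 3*D*P)
(-35*(-2037) + Z(-288, 530))/(-144905 + w) = (-35*(-2037) + 3*(-288)*530)/(-144905 + 207663) = (71295 - 457920)/62758 = -386625*1/62758 = -386625/62758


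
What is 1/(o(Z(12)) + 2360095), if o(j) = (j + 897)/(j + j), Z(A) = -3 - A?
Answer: 5/11800328 ≈ 4.2372e-7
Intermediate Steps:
o(j) = (897 + j)/(2*j) (o(j) = (897 + j)/((2*j)) = (897 + j)*(1/(2*j)) = (897 + j)/(2*j))
1/(o(Z(12)) + 2360095) = 1/((897 + (-3 - 1*12))/(2*(-3 - 1*12)) + 2360095) = 1/((897 + (-3 - 12))/(2*(-3 - 12)) + 2360095) = 1/((1/2)*(897 - 15)/(-15) + 2360095) = 1/((1/2)*(-1/15)*882 + 2360095) = 1/(-147/5 + 2360095) = 1/(11800328/5) = 5/11800328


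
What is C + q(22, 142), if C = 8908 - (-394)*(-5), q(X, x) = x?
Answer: 7080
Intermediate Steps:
C = 6938 (C = 8908 - 1*1970 = 8908 - 1970 = 6938)
C + q(22, 142) = 6938 + 142 = 7080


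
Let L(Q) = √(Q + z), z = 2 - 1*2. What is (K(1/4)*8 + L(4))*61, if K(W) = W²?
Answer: 305/2 ≈ 152.50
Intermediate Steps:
z = 0 (z = 2 - 2 = 0)
L(Q) = √Q (L(Q) = √(Q + 0) = √Q)
(K(1/4)*8 + L(4))*61 = ((1/4)²*8 + √4)*61 = ((¼)²*8 + 2)*61 = ((1/16)*8 + 2)*61 = (½ + 2)*61 = (5/2)*61 = 305/2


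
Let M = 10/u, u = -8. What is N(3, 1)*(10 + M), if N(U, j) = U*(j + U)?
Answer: 105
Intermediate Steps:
N(U, j) = U*(U + j)
M = -5/4 (M = 10/(-8) = 10*(-⅛) = -5/4 ≈ -1.2500)
N(3, 1)*(10 + M) = (3*(3 + 1))*(10 - 5/4) = (3*4)*(35/4) = 12*(35/4) = 105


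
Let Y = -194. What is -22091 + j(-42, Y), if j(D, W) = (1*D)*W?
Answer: -13943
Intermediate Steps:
j(D, W) = D*W
-22091 + j(-42, Y) = -22091 - 42*(-194) = -22091 + 8148 = -13943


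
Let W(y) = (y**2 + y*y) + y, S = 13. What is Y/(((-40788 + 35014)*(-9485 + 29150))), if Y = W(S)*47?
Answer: -1833/12616190 ≈ -0.00014529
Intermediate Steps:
W(y) = y + 2*y**2 (W(y) = (y**2 + y**2) + y = 2*y**2 + y = y + 2*y**2)
Y = 16497 (Y = (13*(1 + 2*13))*47 = (13*(1 + 26))*47 = (13*27)*47 = 351*47 = 16497)
Y/(((-40788 + 35014)*(-9485 + 29150))) = 16497/(((-40788 + 35014)*(-9485 + 29150))) = 16497/((-5774*19665)) = 16497/(-113545710) = 16497*(-1/113545710) = -1833/12616190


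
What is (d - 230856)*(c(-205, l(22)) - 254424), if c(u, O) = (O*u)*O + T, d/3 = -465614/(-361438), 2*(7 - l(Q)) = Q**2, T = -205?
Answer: 482933129925475422/180719 ≈ 2.6723e+12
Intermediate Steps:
l(Q) = 7 - Q**2/2
d = 698421/180719 (d = 3*(-465614/(-361438)) = 3*(-465614*(-1/361438)) = 3*(232807/180719) = 698421/180719 ≈ 3.8647)
c(u, O) = -205 + u*O**2 (c(u, O) = (O*u)*O - 205 = u*O**2 - 205 = -205 + u*O**2)
(d - 230856)*(c(-205, l(22)) - 254424) = (698421/180719 - 230856)*((-205 - 205*(7 - 1/2*22**2)**2) - 254424) = -41719367043*((-205 - 205*(7 - 1/2*484)**2) - 254424)/180719 = -41719367043*((-205 - 205*(7 - 242)**2) - 254424)/180719 = -41719367043*((-205 - 205*(-235)**2) - 254424)/180719 = -41719367043*((-205 - 205*55225) - 254424)/180719 = -41719367043*((-205 - 11321125) - 254424)/180719 = -41719367043*(-11321330 - 254424)/180719 = -41719367043/180719*(-11575754) = 482933129925475422/180719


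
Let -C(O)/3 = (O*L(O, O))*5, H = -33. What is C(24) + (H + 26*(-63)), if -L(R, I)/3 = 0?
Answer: -1671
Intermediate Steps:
L(R, I) = 0 (L(R, I) = -3*0 = 0)
C(O) = 0 (C(O) = -3*O*0*5 = -0*5 = -3*0 = 0)
C(24) + (H + 26*(-63)) = 0 + (-33 + 26*(-63)) = 0 + (-33 - 1638) = 0 - 1671 = -1671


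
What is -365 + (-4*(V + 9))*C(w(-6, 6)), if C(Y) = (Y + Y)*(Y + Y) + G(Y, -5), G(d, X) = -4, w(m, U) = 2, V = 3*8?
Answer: -1949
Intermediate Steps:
V = 24
C(Y) = -4 + 4*Y**2 (C(Y) = (Y + Y)*(Y + Y) - 4 = (2*Y)*(2*Y) - 4 = 4*Y**2 - 4 = -4 + 4*Y**2)
-365 + (-4*(V + 9))*C(w(-6, 6)) = -365 + (-4*(24 + 9))*(-4 + 4*2**2) = -365 + (-4*33)*(-4 + 4*4) = -365 - 132*(-4 + 16) = -365 - 132*12 = -365 - 1584 = -1949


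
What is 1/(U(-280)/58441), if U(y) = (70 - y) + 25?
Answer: 58441/375 ≈ 155.84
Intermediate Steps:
U(y) = 95 - y
1/(U(-280)/58441) = 1/((95 - 1*(-280))/58441) = 1/((95 + 280)*(1/58441)) = 1/(375*(1/58441)) = 1/(375/58441) = 58441/375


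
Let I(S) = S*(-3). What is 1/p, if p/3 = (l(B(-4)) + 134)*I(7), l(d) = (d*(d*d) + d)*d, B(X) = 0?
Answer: -1/8442 ≈ -0.00011846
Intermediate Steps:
I(S) = -3*S
l(d) = d*(d + d**3) (l(d) = (d*d**2 + d)*d = (d**3 + d)*d = (d + d**3)*d = d*(d + d**3))
p = -8442 (p = 3*(((0**2 + 0**4) + 134)*(-3*7)) = 3*(((0 + 0) + 134)*(-21)) = 3*((0 + 134)*(-21)) = 3*(134*(-21)) = 3*(-2814) = -8442)
1/p = 1/(-8442) = -1/8442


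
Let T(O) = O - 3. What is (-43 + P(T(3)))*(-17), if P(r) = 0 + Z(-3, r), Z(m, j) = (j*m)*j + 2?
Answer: 697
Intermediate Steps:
Z(m, j) = 2 + m*j² (Z(m, j) = m*j² + 2 = 2 + m*j²)
T(O) = -3 + O
P(r) = 2 - 3*r² (P(r) = 0 + (2 - 3*r²) = 2 - 3*r²)
(-43 + P(T(3)))*(-17) = (-43 + (2 - 3*(-3 + 3)²))*(-17) = (-43 + (2 - 3*0²))*(-17) = (-43 + (2 - 3*0))*(-17) = (-43 + (2 + 0))*(-17) = (-43 + 2)*(-17) = -41*(-17) = 697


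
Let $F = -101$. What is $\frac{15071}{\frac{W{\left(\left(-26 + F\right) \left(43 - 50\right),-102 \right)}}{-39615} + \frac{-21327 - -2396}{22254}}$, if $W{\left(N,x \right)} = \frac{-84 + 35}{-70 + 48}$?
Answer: $- \frac{24358539694335}{1375002073} \approx -17715.0$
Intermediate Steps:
$W{\left(N,x \right)} = \frac{49}{22}$ ($W{\left(N,x \right)} = - \frac{49}{-22} = \left(-49\right) \left(- \frac{1}{22}\right) = \frac{49}{22}$)
$\frac{15071}{\frac{W{\left(\left(-26 + F\right) \left(43 - 50\right),-102 \right)}}{-39615} + \frac{-21327 - -2396}{22254}} = \frac{15071}{\frac{49}{22 \left(-39615\right)} + \frac{-21327 - -2396}{22254}} = \frac{15071}{\frac{49}{22} \left(- \frac{1}{39615}\right) + \left(-21327 + 2396\right) \frac{1}{22254}} = \frac{15071}{- \frac{49}{871530} - \frac{18931}{22254}} = \frac{15071}{- \frac{1375002073}{1616252385}} = 15071 \left(- \frac{1616252385}{1375002073}\right) = - \frac{24358539694335}{1375002073}$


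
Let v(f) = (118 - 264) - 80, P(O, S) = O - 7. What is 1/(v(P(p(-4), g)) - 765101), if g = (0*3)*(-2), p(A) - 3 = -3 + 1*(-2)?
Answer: -1/765327 ≈ -1.3066e-6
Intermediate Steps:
p(A) = -2 (p(A) = 3 + (-3 + 1*(-2)) = 3 + (-3 - 2) = 3 - 5 = -2)
g = 0 (g = 0*(-2) = 0)
P(O, S) = -7 + O
v(f) = -226 (v(f) = -146 - 80 = -226)
1/(v(P(p(-4), g)) - 765101) = 1/(-226 - 765101) = 1/(-765327) = -1/765327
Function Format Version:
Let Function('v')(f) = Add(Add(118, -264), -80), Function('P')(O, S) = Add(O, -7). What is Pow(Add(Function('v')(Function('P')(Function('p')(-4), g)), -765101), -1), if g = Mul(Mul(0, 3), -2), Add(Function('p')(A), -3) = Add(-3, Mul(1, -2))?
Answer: Rational(-1, 765327) ≈ -1.3066e-6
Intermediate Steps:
Function('p')(A) = -2 (Function('p')(A) = Add(3, Add(-3, Mul(1, -2))) = Add(3, Add(-3, -2)) = Add(3, -5) = -2)
g = 0 (g = Mul(0, -2) = 0)
Function('P')(O, S) = Add(-7, O)
Function('v')(f) = -226 (Function('v')(f) = Add(-146, -80) = -226)
Pow(Add(Function('v')(Function('P')(Function('p')(-4), g)), -765101), -1) = Pow(Add(-226, -765101), -1) = Pow(-765327, -1) = Rational(-1, 765327)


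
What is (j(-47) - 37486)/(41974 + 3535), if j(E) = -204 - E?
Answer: -37643/45509 ≈ -0.82716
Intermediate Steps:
(j(-47) - 37486)/(41974 + 3535) = ((-204 - 1*(-47)) - 37486)/(41974 + 3535) = ((-204 + 47) - 37486)/45509 = (-157 - 37486)*(1/45509) = -37643*1/45509 = -37643/45509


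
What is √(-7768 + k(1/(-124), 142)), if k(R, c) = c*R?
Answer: I*√29864594/62 ≈ 88.143*I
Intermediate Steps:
k(R, c) = R*c
√(-7768 + k(1/(-124), 142)) = √(-7768 + 142/(-124)) = √(-7768 - 1/124*142) = √(-7768 - 71/62) = √(-481687/62) = I*√29864594/62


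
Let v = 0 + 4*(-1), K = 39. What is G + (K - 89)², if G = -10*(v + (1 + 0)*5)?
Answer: 2490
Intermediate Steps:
v = -4 (v = 0 - 4 = -4)
G = -10 (G = -10*(-4 + (1 + 0)*5) = -10*(-4 + 1*5) = -10*(-4 + 5) = -10*1 = -10)
G + (K - 89)² = -10 + (39 - 89)² = -10 + (-50)² = -10 + 2500 = 2490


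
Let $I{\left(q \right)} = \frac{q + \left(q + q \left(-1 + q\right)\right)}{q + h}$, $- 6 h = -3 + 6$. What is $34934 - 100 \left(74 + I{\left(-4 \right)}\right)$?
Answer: $\frac{83402}{3} \approx 27801.0$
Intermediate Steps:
$h = - \frac{1}{2}$ ($h = - \frac{-3 + 6}{6} = \left(- \frac{1}{6}\right) 3 = - \frac{1}{2} \approx -0.5$)
$I{\left(q \right)} = \frac{2 q + q \left(-1 + q\right)}{- \frac{1}{2} + q}$ ($I{\left(q \right)} = \frac{q + \left(q + q \left(-1 + q\right)\right)}{q - \frac{1}{2}} = \frac{2 q + q \left(-1 + q\right)}{- \frac{1}{2} + q}$)
$34934 - 100 \left(74 + I{\left(-4 \right)}\right) = 34934 - 100 \left(74 + 2 \left(-4\right) \frac{1}{-1 + 2 \left(-4\right)} \left(1 - 4\right)\right) = 34934 - 100 \left(74 + 2 \left(-4\right) \frac{1}{-1 - 8} \left(-3\right)\right) = 34934 - 100 \left(74 + 2 \left(-4\right) \frac{1}{-9} \left(-3\right)\right) = 34934 - 100 \left(74 + 2 \left(-4\right) \left(- \frac{1}{9}\right) \left(-3\right)\right) = 34934 - 100 \left(74 - \frac{8}{3}\right) = 34934 - \frac{21400}{3} = \frac{83402}{3}$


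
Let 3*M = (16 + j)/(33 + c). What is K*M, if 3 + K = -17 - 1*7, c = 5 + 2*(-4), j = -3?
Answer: -39/10 ≈ -3.9000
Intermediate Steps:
c = -3 (c = 5 - 8 = -3)
K = -27 (K = -3 + (-17 - 1*7) = -3 + (-17 - 7) = -3 - 24 = -27)
M = 13/90 (M = ((16 - 3)/(33 - 3))/3 = (13/30)/3 = (13*(1/30))/3 = (⅓)*(13/30) = 13/90 ≈ 0.14444)
K*M = -27*13/90 = -39/10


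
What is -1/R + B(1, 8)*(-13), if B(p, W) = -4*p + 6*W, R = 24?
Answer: -13729/24 ≈ -572.04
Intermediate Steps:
-1/R + B(1, 8)*(-13) = -1/24 + (-4*1 + 6*8)*(-13) = -1*1/24 + (-4 + 48)*(-13) = -1/24 + 44*(-13) = -1/24 - 572 = -13729/24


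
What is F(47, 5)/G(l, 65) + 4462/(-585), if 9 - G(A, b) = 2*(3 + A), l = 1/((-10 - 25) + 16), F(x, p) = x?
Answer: 259147/34515 ≈ 7.5082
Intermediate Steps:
l = -1/19 (l = 1/(-35 + 16) = 1/(-19) = -1/19 ≈ -0.052632)
G(A, b) = 3 - 2*A (G(A, b) = 9 - 2*(3 + A) = 9 - (6 + 2*A) = 9 + (-6 - 2*A) = 3 - 2*A)
F(47, 5)/G(l, 65) + 4462/(-585) = 47/(3 - 2*(-1/19)) + 4462/(-585) = 47/(3 + 2/19) + 4462*(-1/585) = 47/(59/19) - 4462/585 = 47*(19/59) - 4462/585 = 893/59 - 4462/585 = 259147/34515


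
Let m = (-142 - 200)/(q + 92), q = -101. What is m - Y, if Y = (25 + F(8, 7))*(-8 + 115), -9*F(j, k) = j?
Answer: -22877/9 ≈ -2541.9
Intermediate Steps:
F(j, k) = -j/9
m = 38 (m = (-142 - 200)/(-101 + 92) = -342/(-9) = -342*(-1/9) = 38)
Y = 23219/9 (Y = (25 - 1/9*8)*(-8 + 115) = (25 - 8/9)*107 = (217/9)*107 = 23219/9 ≈ 2579.9)
m - Y = 38 - 1*23219/9 = 38 - 23219/9 = -22877/9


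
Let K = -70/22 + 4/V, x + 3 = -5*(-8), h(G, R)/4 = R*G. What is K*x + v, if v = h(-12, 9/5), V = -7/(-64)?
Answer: 442371/385 ≈ 1149.0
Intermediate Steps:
V = 7/64 (V = -7*(-1/64) = 7/64 ≈ 0.10938)
h(G, R) = 4*G*R (h(G, R) = 4*(R*G) = 4*(G*R) = 4*G*R)
x = 37 (x = -3 - 5*(-8) = -3 + 40 = 37)
v = -432/5 (v = 4*(-12)*(9/5) = -432/5 ≈ -86.400)
K = 2571/77 (K = -70/22 + 4/(7/64) = -70*1/22 + 4*(64/7) = -35/11 + 256/7 = 2571/77 ≈ 33.390)
K*x + v = (2571/77)*37 - 432/5 = 95127/77 - 432/5 = 442371/385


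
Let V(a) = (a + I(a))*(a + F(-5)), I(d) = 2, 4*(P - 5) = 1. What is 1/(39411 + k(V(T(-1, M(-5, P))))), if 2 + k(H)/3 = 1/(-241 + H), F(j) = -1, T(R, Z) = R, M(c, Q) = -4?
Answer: 81/3191804 ≈ 2.5377e-5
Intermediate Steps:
P = 21/4 (P = 5 + (¼)*1 = 5 + ¼ = 21/4 ≈ 5.2500)
V(a) = (-1 + a)*(2 + a) (V(a) = (a + 2)*(a - 1) = (2 + a)*(-1 + a) = (-1 + a)*(2 + a))
k(H) = -6 + 3/(-241 + H)
1/(39411 + k(V(T(-1, M(-5, P))))) = 1/(39411 + 3*(483 - 2*(-2 - 1 + (-1)²))/(-241 + (-2 - 1 + (-1)²))) = 1/(39411 + 3*(483 - 2*(-2 - 1 + 1))/(-241 + (-2 - 1 + 1))) = 1/(39411 + 3*(483 - 2*(-2))/(-241 - 2)) = 1/(39411 + 3*(483 + 4)/(-243)) = 1/(39411 + 3*(-1/243)*487) = 1/(39411 - 487/81) = 1/(3191804/81) = 81/3191804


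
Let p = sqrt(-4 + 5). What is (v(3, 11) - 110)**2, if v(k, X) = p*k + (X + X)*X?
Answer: 18225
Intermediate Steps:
p = 1 (p = sqrt(1) = 1)
v(k, X) = k + 2*X**2 (v(k, X) = 1*k + (X + X)*X = k + (2*X)*X = k + 2*X**2)
(v(3, 11) - 110)**2 = ((3 + 2*11**2) - 110)**2 = ((3 + 2*121) - 110)**2 = ((3 + 242) - 110)**2 = (245 - 110)**2 = 135**2 = 18225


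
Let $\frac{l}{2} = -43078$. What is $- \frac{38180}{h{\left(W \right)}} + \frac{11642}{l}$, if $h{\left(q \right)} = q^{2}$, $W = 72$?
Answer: $- \frac{209361763}{27914544} \approx -7.5001$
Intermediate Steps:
$l = -86156$ ($l = 2 \left(-43078\right) = -86156$)
$- \frac{38180}{h{\left(W \right)}} + \frac{11642}{l} = - \frac{38180}{72^{2}} + \frac{11642}{-86156} = - \frac{38180}{5184} + 11642 \left(- \frac{1}{86156}\right) = \left(-38180\right) \frac{1}{5184} - \frac{5821}{43078} = - \frac{9545}{1296} - \frac{5821}{43078} = - \frac{209361763}{27914544}$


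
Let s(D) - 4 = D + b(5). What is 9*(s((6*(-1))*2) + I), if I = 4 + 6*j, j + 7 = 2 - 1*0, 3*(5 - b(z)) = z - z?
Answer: -261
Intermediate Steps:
b(z) = 5 (b(z) = 5 - (z - z)/3 = 5 - ⅓*0 = 5 + 0 = 5)
j = -5 (j = -7 + (2 - 1*0) = -7 + (2 + 0) = -7 + 2 = -5)
I = -26 (I = 4 + 6*(-5) = 4 - 30 = -26)
s(D) = 9 + D (s(D) = 4 + (D + 5) = 4 + (5 + D) = 9 + D)
9*(s((6*(-1))*2) + I) = 9*((9 + (6*(-1))*2) - 26) = 9*((9 - 6*2) - 26) = 9*((9 - 12) - 26) = 9*(-3 - 26) = 9*(-29) = -261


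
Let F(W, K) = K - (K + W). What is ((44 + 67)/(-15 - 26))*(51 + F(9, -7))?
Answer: -4662/41 ≈ -113.71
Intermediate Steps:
F(W, K) = -W (F(W, K) = K + (-K - W) = -W)
((44 + 67)/(-15 - 26))*(51 + F(9, -7)) = ((44 + 67)/(-15 - 26))*(51 - 1*9) = (111/(-41))*(51 - 9) = (111*(-1/41))*42 = -111/41*42 = -4662/41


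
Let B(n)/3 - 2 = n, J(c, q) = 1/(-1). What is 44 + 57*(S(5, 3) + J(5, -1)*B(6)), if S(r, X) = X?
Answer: -1153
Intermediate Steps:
J(c, q) = -1
B(n) = 6 + 3*n
44 + 57*(S(5, 3) + J(5, -1)*B(6)) = 44 + 57*(3 - (6 + 3*6)) = 44 + 57*(3 - (6 + 18)) = 44 + 57*(3 - 1*24) = 44 + 57*(3 - 24) = 44 + 57*(-21) = 44 - 1197 = -1153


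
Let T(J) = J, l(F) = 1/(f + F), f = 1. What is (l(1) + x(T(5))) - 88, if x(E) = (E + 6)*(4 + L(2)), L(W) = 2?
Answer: -43/2 ≈ -21.500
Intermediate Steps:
l(F) = 1/(1 + F)
x(E) = 36 + 6*E (x(E) = (E + 6)*(4 + 2) = (6 + E)*6 = 36 + 6*E)
(l(1) + x(T(5))) - 88 = (1/(1 + 1) + (36 + 6*5)) - 88 = (1/2 + (36 + 30)) - 88 = (1/2 + 66) - 88 = 133/2 - 88 = -43/2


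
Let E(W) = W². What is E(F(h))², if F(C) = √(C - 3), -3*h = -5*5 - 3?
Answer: 361/9 ≈ 40.111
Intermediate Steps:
h = 28/3 (h = -(-5*5 - 3)/3 = -(-25 - 3)/3 = -⅓*(-28) = 28/3 ≈ 9.3333)
F(C) = √(-3 + C)
E(F(h))² = ((√(-3 + 28/3))²)² = ((√(19/3))²)² = ((√57/3)²)² = (19/3)² = 361/9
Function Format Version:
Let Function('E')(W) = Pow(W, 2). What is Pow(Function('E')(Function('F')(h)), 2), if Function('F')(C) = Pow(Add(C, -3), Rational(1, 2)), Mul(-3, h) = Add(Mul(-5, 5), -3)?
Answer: Rational(361, 9) ≈ 40.111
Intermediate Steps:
h = Rational(28, 3) (h = Mul(Rational(-1, 3), Add(Mul(-5, 5), -3)) = Mul(Rational(-1, 3), Add(-25, -3)) = Mul(Rational(-1, 3), -28) = Rational(28, 3) ≈ 9.3333)
Function('F')(C) = Pow(Add(-3, C), Rational(1, 2))
Pow(Function('E')(Function('F')(h)), 2) = Pow(Pow(Pow(Add(-3, Rational(28, 3)), Rational(1, 2)), 2), 2) = Pow(Pow(Pow(Rational(19, 3), Rational(1, 2)), 2), 2) = Pow(Pow(Mul(Rational(1, 3), Pow(57, Rational(1, 2))), 2), 2) = Pow(Rational(19, 3), 2) = Rational(361, 9)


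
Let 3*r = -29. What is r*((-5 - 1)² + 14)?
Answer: -1450/3 ≈ -483.33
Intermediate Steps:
r = -29/3 (r = (⅓)*(-29) = -29/3 ≈ -9.6667)
r*((-5 - 1)² + 14) = -29*((-5 - 1)² + 14)/3 = -29*((-6)² + 14)/3 = -29*(36 + 14)/3 = -29/3*50 = -1450/3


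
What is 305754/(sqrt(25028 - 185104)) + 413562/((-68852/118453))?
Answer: -24493829793/34426 - 152877*I*sqrt(40019)/40019 ≈ -7.1149e+5 - 764.2*I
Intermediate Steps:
305754/(sqrt(25028 - 185104)) + 413562/((-68852/118453)) = 305754/(sqrt(-160076)) + 413562/((-68852*1/118453)) = 305754/((2*I*sqrt(40019))) + 413562/(-68852/118453) = 305754*(-I*sqrt(40019)/80038) + 413562*(-118453/68852) = -152877*I*sqrt(40019)/40019 - 24493829793/34426 = -24493829793/34426 - 152877*I*sqrt(40019)/40019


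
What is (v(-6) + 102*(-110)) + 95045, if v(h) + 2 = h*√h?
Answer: 83823 - 6*I*√6 ≈ 83823.0 - 14.697*I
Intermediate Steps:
v(h) = -2 + h^(3/2) (v(h) = -2 + h*√h = -2 + h^(3/2))
(v(-6) + 102*(-110)) + 95045 = ((-2 + (-6)^(3/2)) + 102*(-110)) + 95045 = ((-2 - 6*I*√6) - 11220) + 95045 = (-11222 - 6*I*√6) + 95045 = 83823 - 6*I*√6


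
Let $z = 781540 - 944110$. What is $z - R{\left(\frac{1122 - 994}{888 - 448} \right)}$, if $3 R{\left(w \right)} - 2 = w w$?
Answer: $- \frac{491776352}{3025} \approx -1.6257 \cdot 10^{5}$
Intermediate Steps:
$R{\left(w \right)} = \frac{2}{3} + \frac{w^{2}}{3}$ ($R{\left(w \right)} = \frac{2}{3} + \frac{w w}{3} = \frac{2}{3} + \frac{w^{2}}{3}$)
$z = -162570$ ($z = 781540 - 944110 = -162570$)
$z - R{\left(\frac{1122 - 994}{888 - 448} \right)} = -162570 - \left(\frac{2}{3} + \frac{\left(\frac{1122 - 994}{888 - 448}\right)^{2}}{3}\right) = -162570 - \left(\frac{2}{3} + \frac{\left(\frac{128}{440}\right)^{2}}{3}\right) = -162570 - \left(\frac{2}{3} + \frac{\left(128 \cdot \frac{1}{440}\right)^{2}}{3}\right) = -162570 - \left(\frac{2}{3} + \frac{\left(\frac{16}{55}\right)^{2}}{3}\right) = -162570 - \left(\frac{2}{3} + \frac{1}{3} \cdot \frac{256}{3025}\right) = -162570 - \left(\frac{2}{3} + \frac{256}{9075}\right) = -162570 - \frac{2102}{3025} = - \frac{491776352}{3025}$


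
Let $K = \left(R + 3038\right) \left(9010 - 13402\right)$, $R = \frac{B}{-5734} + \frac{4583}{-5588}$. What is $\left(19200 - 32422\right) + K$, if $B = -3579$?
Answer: $- \frac{876892836532}{65659} \approx -1.3355 \cdot 10^{7}$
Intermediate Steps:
$R = - \frac{3139735}{16020796}$ ($R = - \frac{3579}{-5734} + \frac{4583}{-5588} = \left(-3579\right) \left(- \frac{1}{5734}\right) + 4583 \left(- \frac{1}{5588}\right) = \frac{3579}{5734} - \frac{4583}{5588} = - \frac{3139735}{16020796} \approx -0.19598$)
$K = - \frac{876024693234}{65659}$ ($K = \left(- \frac{3139735}{16020796} + 3038\right) \left(9010 - 13402\right) = \frac{48668038513}{16020796} \left(-4392\right) = - \frac{876024693234}{65659} \approx -1.3342 \cdot 10^{7}$)
$\left(19200 - 32422\right) + K = \left(19200 - 32422\right) - \frac{876024693234}{65659} = -13222 - \frac{876024693234}{65659} = - \frac{876892836532}{65659}$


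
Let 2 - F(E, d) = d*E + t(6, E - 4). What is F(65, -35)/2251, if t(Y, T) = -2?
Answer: 2279/2251 ≈ 1.0124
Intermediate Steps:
F(E, d) = 4 - E*d (F(E, d) = 2 - (d*E - 2) = 2 - (E*d - 2) = 2 - (-2 + E*d) = 2 + (2 - E*d) = 4 - E*d)
F(65, -35)/2251 = (4 - 1*65*(-35))/2251 = (4 + 2275)*(1/2251) = 2279*(1/2251) = 2279/2251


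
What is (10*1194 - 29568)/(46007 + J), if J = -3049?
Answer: -8814/21479 ≈ -0.41035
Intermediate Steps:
(10*1194 - 29568)/(46007 + J) = (10*1194 - 29568)/(46007 - 3049) = (11940 - 29568)/42958 = -17628*1/42958 = -8814/21479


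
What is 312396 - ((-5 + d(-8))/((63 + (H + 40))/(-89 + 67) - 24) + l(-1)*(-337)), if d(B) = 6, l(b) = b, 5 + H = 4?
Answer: 98298596/315 ≈ 3.1206e+5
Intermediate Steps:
H = -1 (H = -5 + 4 = -1)
312396 - ((-5 + d(-8))/((63 + (H + 40))/(-89 + 67) - 24) + l(-1)*(-337)) = 312396 - ((-5 + 6)/((63 + (-1 + 40))/(-89 + 67) - 24) - 1*(-337)) = 312396 - (1/((63 + 39)/(-22) - 24) + 337) = 312396 - (1/(102*(-1/22) - 24) + 337) = 312396 - (1/(-51/11 - 24) + 337) = 312396 - (1/(-315/11) + 337) = 312396 - (1*(-11/315) + 337) = 312396 - (-11/315 + 337) = 312396 - 1*106144/315 = 312396 - 106144/315 = 98298596/315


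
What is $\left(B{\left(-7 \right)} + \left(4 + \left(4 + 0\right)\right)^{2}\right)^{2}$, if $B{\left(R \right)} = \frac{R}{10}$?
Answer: $\frac{400689}{100} \approx 4006.9$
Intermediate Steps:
$B{\left(R \right)} = \frac{R}{10}$ ($B{\left(R \right)} = R \frac{1}{10} = \frac{R}{10}$)
$\left(B{\left(-7 \right)} + \left(4 + \left(4 + 0\right)\right)^{2}\right)^{2} = \left(\frac{1}{10} \left(-7\right) + \left(4 + \left(4 + 0\right)\right)^{2}\right)^{2} = \left(- \frac{7}{10} + \left(4 + 4\right)^{2}\right)^{2} = \left(- \frac{7}{10} + 8^{2}\right)^{2} = \left(- \frac{7}{10} + 64\right)^{2} = \left(\frac{633}{10}\right)^{2} = \frac{400689}{100}$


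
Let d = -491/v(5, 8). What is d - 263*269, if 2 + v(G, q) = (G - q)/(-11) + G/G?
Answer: -560575/8 ≈ -70072.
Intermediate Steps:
v(G, q) = -1 - G/11 + q/11 (v(G, q) = -2 + ((G - q)/(-11) + G/G) = -2 + ((G - q)*(-1/11) + 1) = -2 + ((-G/11 + q/11) + 1) = -2 + (1 - G/11 + q/11) = -1 - G/11 + q/11)
d = 5401/8 (d = -491/(-1 - 1/11*5 + (1/11)*8) = -491/(-1 - 5/11 + 8/11) = -491/(-8/11) = -491*(-11/8) = 5401/8 ≈ 675.13)
d - 263*269 = 5401/8 - 263*269 = 5401/8 - 70747 = -560575/8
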